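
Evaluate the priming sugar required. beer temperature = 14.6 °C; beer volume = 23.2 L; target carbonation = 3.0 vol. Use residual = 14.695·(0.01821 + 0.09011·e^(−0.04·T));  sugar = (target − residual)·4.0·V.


residual = 14.695·(0.01821 + 0.09011·e^(−0.04·14.6)) = 1.0060
sugar = (3.0 − 1.0060)·4.0·23.2

185.0400 g


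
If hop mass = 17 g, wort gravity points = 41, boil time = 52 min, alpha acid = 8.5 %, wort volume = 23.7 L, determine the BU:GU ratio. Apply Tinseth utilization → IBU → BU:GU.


U = 1.65·0.000125^(GP/1000)·(1−e^(−0.04t))/4.15;  IBU = (α/100)·m·U·1000/V;  BU:GU = IBU/GP
U = 1.65·0.000125^(41/1000)·(1−e^(−0.04·52))/4.15 = 0.2407
IBU = (8.5/100)·17·0.2407·1000/23.7 = 14.6748
BU:GU = 14.6748/41

0.3579


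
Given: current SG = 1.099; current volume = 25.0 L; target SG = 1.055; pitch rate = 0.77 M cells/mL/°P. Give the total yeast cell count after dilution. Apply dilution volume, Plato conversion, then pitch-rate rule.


V_w = V·((SG_c−1)/(SG_t−1)−1);  °P = 259 − 259/SG_t;  cells = rate·(V+V_w)·°P
V_w = 25.0·((1.099−1)/(1.055−1)−1) = 20.0000
V_final = 25.0 + 20.0000 = 45.0000
°P = 259 − 259/1.055 = 13.5024
cells = 0.77·45.0000·13.5024

467.8571 billion cells


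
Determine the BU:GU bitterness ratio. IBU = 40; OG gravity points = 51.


BU:GU = IBU / OG_points
BU:GU = 40 / 51

0.7843


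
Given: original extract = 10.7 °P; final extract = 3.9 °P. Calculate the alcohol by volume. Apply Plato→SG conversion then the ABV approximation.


SG = 259/(259 − P);  ABV = (OG − FG)·131.25
OG = 259/(259 − 10.7) = 1.0431
FG = 259/(259 − 3.9) = 1.0153
ABV = (1.0431 − 1.0153)·131.25

3.6494 % ABV


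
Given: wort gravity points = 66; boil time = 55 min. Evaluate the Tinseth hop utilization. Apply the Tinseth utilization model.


U = 1.65·0.000125^(GP/1000) · (1 − e^(−0.04·t))/4.15
bigness = 1.65·0.000125^(66/1000) = 0.9118
boil_factor = (1 − e^(−0.04·55))/4.15 = 0.2143
U = 0.9118 · 0.2143

0.1954


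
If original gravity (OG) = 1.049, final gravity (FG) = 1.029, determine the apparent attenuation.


AA = (OG − FG)/(OG − 1) · 100
AA = (1.049 − 1.029)/(1.049 − 1) · 100

40.8163 %


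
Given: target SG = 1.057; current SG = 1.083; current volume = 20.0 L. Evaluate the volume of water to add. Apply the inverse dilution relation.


V_water = V·((SG_curr − 1)/(SG_target − 1) − 1)
V_water = 20.0·((1.083 − 1)/(1.057 − 1) − 1)

9.1228 L


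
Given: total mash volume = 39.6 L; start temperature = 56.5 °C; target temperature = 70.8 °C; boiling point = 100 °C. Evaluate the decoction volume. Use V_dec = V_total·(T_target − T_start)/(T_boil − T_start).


V_dec = 39.6·(70.8 − 56.5)/(100 − 56.5)

13.0179 L


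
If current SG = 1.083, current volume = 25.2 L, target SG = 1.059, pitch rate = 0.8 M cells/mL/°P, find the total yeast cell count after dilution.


V_w = V·((SG_c−1)/(SG_t−1)−1);  °P = 259 − 259/SG_t;  cells = rate·(V+V_w)·°P
V_w = 25.2·((1.083−1)/(1.059−1)−1) = 10.2508
V_final = 25.2 + 10.2508 = 35.4508
°P = 259 − 259/1.059 = 14.4297
cells = 0.8·35.4508·14.4297

409.2347 billion cells


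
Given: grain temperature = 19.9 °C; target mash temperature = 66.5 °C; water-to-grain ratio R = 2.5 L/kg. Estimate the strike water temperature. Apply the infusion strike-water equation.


T_strike = (0.41/R)·(T_mash − T_grain) + T_mash
T_strike = (0.41/2.5)·(66.5 − 19.9) + 66.5

74.1424 °C


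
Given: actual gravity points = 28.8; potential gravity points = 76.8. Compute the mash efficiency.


efficiency = actual / potential × 100
efficiency = 28.8 / 76.8 × 100

37.5000 %


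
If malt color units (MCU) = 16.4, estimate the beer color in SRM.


SRM = 1.4922 · MCU^0.6859
SRM = 1.4922 · 16.4^0.6859

10.1646 SRM


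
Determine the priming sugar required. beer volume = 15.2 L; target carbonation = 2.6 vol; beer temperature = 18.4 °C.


residual = 14.695·(0.01821 + 0.09011·e^(−0.04·T));  sugar = (target − residual)·4.0·V
residual = 14.695·(0.01821 + 0.09011·e^(−0.04·18.4)) = 0.9019
sugar = (2.6 − 0.9019)·4.0·15.2

103.2441 g


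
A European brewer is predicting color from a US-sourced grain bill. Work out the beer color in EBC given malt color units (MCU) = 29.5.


SRM = 1.4922·MCU^0.6859;  EBC = SRM·1.97
SRM = 1.4922·29.5^0.6859 = 15.2047
EBC = 15.2047·1.97

29.9533 EBC


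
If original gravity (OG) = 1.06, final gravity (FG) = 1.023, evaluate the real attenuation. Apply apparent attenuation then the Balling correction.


AA = (OG−FG)/(OG−1)·100;  RA = AA·0.8192
AA = (1.06 − 1.023)/(1.06 − 1)·100 = 61.6667
RA = 61.6667·0.8192

50.5173 %


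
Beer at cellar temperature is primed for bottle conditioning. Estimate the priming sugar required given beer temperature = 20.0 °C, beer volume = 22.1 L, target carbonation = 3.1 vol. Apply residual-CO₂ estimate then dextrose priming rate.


residual = 14.695·(0.01821 + 0.09011·e^(−0.04·T));  sugar = (target − residual)·4.0·V
residual = 14.695·(0.01821 + 0.09011·e^(−0.04·20.0)) = 0.8626
sugar = (3.1 − 0.8626)·4.0·22.1

197.7877 g


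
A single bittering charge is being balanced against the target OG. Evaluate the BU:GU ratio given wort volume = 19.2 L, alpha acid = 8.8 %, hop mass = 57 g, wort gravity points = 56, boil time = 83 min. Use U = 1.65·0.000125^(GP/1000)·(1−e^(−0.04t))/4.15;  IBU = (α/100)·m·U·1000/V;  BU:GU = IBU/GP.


U = 1.65·0.000125^(56/1000)·(1−e^(−0.04·83))/4.15 = 0.2317
IBU = (8.8/100)·57·0.2317·1000/19.2 = 60.5240
BU:GU = 60.5240/56

1.0808


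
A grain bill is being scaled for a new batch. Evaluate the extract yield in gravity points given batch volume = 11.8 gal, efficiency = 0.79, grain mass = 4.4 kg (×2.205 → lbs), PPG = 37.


points = lbs × PPG × eff / vol
lbs = 4.4 × 2.205 = 9.7020
points = 9.7020 × 37 × 0.79 / 11.8

24.0330 points


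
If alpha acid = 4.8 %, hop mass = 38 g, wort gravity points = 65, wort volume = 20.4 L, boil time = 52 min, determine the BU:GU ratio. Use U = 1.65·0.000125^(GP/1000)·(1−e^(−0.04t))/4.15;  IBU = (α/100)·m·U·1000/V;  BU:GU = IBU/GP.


U = 1.65·0.000125^(65/1000)·(1−e^(−0.04·52))/4.15 = 0.1940
IBU = (4.8/100)·38·0.1940·1000/20.4 = 17.3449
BU:GU = 17.3449/65

0.2668


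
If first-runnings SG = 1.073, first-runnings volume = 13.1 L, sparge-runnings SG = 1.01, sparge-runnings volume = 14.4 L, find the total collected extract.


total = Σ (SG_i − 1)·1000·V_i
first = (1.073 − 1)·1000·13.1 = 956.3000
sparge = (1.01 − 1)·1000·14.4 = 144.0000
total = 956.3000 + 144.0000

1100.3000 gravity·L


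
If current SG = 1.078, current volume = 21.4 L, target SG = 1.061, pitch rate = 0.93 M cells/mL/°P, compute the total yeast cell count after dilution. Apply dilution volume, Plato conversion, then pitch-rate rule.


V_w = V·((SG_c−1)/(SG_t−1)−1);  °P = 259 − 259/SG_t;  cells = rate·(V+V_w)·°P
V_w = 21.4·((1.078−1)/(1.061−1)−1) = 5.9639
V_final = 21.4 + 5.9639 = 27.3639
°P = 259 − 259/1.061 = 14.8907
cells = 0.93·27.3639·14.8907

378.9446 billion cells


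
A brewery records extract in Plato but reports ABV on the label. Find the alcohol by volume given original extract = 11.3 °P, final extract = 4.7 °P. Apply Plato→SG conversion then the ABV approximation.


SG = 259/(259 − P);  ABV = (OG − FG)·131.25
OG = 259/(259 − 11.3) = 1.0456
FG = 259/(259 − 4.7) = 1.0185
ABV = (1.0456 − 1.0185)·131.25

3.5618 % ABV


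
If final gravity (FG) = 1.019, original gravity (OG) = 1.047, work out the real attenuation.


AA = (OG−FG)/(OG−1)·100;  RA = AA·0.8192
AA = (1.047 − 1.019)/(1.047 − 1)·100 = 59.5745
RA = 59.5745·0.8192

48.8034 %


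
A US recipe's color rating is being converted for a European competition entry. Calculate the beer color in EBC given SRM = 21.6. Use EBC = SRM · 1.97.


EBC = 21.6 · 1.97

42.5520 EBC


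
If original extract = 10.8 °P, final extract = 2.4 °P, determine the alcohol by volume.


SG = 259/(259 − P);  ABV = (OG − FG)·131.25
OG = 259/(259 − 10.8) = 1.0435
FG = 259/(259 − 2.4) = 1.0094
ABV = (1.0435 − 1.0094)·131.25

4.4835 % ABV


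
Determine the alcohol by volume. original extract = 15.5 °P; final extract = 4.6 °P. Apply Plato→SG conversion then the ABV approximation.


SG = 259/(259 − P);  ABV = (OG − FG)·131.25
OG = 259/(259 − 15.5) = 1.0637
FG = 259/(259 − 4.6) = 1.0181
ABV = (1.0637 − 1.0181)·131.25

5.9815 % ABV


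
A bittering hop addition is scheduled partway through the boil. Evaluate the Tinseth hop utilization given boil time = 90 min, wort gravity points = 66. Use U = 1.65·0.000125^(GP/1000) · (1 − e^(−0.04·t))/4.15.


bigness = 1.65·0.000125^(66/1000) = 0.9118
boil_factor = (1 − e^(−0.04·90))/4.15 = 0.2344
U = 0.9118 · 0.2344

0.2137


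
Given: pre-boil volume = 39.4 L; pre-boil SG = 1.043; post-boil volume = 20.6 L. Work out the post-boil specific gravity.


SG_post = 1 + (SG_pre − 1)·V_pre/V_post
pts_pre = (1.043 − 1)·1000 = 43.0000
pts_post = 43.0000·39.4/20.6 = 82.2427
SG_post = 1 + 82.2427/1000

1.0822


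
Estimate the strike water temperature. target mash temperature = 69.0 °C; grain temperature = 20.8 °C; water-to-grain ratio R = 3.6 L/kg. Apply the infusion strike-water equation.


T_strike = (0.41/R)·(T_mash − T_grain) + T_mash
T_strike = (0.41/3.6)·(69.0 − 20.8) + 69.0

74.4894 °C


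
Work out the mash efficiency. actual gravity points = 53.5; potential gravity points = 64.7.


efficiency = actual / potential × 100
efficiency = 53.5 / 64.7 × 100

82.6893 %


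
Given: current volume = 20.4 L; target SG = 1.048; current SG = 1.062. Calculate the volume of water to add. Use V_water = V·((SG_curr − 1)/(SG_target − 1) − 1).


V_water = 20.4·((1.062 − 1)/(1.048 − 1) − 1)

5.9500 L


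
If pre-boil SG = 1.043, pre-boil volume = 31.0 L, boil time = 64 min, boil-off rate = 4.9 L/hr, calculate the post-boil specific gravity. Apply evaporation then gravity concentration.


V_post = V_pre − rate·(t/60);  SG_post = 1 + (SG_pre−1)·V_pre/V_post
V_post = 31.0 − 4.9·(64/60) = 25.7733
SG_post = 1 + (1.043 − 1)·31.0/25.7733

1.0517


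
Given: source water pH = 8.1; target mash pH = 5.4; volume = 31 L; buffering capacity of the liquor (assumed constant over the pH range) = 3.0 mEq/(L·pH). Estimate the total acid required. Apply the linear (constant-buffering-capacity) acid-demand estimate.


acid = buffering capacity · (pH_source − pH_target) · V
acid = 3.0 · (8.1 − 5.4) · 31

251.1000 mEq


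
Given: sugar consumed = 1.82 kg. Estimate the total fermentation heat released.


Q = m_sugar · 590 kJ/kg
Q = 1.82 · 590

1073.8000 kJ


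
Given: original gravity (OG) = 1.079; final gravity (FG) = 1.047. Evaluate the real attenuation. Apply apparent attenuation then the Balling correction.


AA = (OG−FG)/(OG−1)·100;  RA = AA·0.8192
AA = (1.079 − 1.047)/(1.079 − 1)·100 = 40.5063
RA = 40.5063·0.8192

33.1828 %


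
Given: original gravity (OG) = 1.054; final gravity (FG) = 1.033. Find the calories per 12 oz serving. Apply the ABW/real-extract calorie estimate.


ABW = (OG−FG)·131.25·0.79/FG;  °P = 259 − 259/SG (for OG→OE and FG→AE);  RE = 0.1808·OE + 0.8192·AE;  Cal = (6.9·ABW + 4·(RE−0.1))·FG·3.55
ABW = (1.054 − 1.033)·131.25·0.79/1.033 = 2.1079
OE = 259 − 259/1.054 = 13.2694 °P
AE = 259 − 259/1.033 = 8.2740 °P
RE = 0.1808·13.2694 + 0.8192·8.2740 = 9.1771 °P
Cal = (6.9·2.1079 + 4·(9.1771−0.1))·1.033·3.55

186.4853 kcal


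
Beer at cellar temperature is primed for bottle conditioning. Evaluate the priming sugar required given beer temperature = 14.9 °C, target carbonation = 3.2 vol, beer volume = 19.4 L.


residual = 14.695·(0.01821 + 0.09011·e^(−0.04·T));  sugar = (target − residual)·4.0·V
residual = 14.695·(0.01821 + 0.09011·e^(−0.04·14.9)) = 0.9972
sugar = (3.2 − 0.9972)·4.0·19.4

170.9352 g


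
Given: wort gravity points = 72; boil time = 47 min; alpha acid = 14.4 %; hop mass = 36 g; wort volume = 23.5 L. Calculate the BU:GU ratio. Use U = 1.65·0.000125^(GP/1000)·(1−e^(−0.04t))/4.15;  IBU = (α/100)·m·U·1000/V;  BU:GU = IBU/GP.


U = 1.65·0.000125^(72/1000)·(1−e^(−0.04·47))/4.15 = 0.1764
IBU = (14.4/100)·36·0.1764·1000/23.5 = 38.9138
BU:GU = 38.9138/72

0.5405


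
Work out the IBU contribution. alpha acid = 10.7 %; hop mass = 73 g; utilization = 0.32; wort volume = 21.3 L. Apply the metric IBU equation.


IBU = (α/100)·mass·U·1000 / V
IBU = (10.7/100)·73·0.32·1000 / 21.3

117.3484 IBU


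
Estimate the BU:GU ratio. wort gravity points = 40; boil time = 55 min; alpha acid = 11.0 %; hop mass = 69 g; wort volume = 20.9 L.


U = 1.65·0.000125^(GP/1000)·(1−e^(−0.04t))/4.15;  IBU = (α/100)·m·U·1000/V;  BU:GU = IBU/GP
U = 1.65·0.000125^(40/1000)·(1−e^(−0.04·55))/4.15 = 0.2468
IBU = (11.0/100)·69·0.2468·1000/20.9 = 89.6201
BU:GU = 89.6201/40

2.2405


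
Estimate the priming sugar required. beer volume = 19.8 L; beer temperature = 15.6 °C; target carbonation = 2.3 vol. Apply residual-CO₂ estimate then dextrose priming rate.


residual = 14.695·(0.01821 + 0.09011·e^(−0.04·T));  sugar = (target − residual)·4.0·V
residual = 14.695·(0.01821 + 0.09011·e^(−0.04·15.6)) = 0.9771
sugar = (2.3 − 0.9771)·4.0·19.8

104.7752 g


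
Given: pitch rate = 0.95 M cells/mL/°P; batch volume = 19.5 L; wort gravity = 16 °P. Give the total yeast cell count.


cells (billions) = rate · V_L · °P
cells = 0.95 · 19.5 · 16

296.4000 billion cells


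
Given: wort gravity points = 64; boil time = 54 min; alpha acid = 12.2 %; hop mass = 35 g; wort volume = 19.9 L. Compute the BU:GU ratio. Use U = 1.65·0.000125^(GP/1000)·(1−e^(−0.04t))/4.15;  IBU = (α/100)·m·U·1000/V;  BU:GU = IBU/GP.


U = 1.65·0.000125^(64/1000)·(1−e^(−0.04·54))/4.15 = 0.1979
IBU = (12.2/100)·35·0.1979·1000/19.9 = 42.4616
BU:GU = 42.4616/64

0.6635


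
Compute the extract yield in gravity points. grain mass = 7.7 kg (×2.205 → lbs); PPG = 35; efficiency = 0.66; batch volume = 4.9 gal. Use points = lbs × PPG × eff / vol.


lbs = 7.7 × 2.205 = 16.9785
points = 16.9785 × 35 × 0.66 / 4.9

80.0415 points


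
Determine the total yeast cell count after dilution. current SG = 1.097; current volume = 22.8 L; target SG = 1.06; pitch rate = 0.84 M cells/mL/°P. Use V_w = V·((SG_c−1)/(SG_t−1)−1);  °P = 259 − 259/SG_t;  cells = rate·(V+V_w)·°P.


V_w = 22.8·((1.097−1)/(1.06−1)−1) = 14.0600
V_final = 22.8 + 14.0600 = 36.8600
°P = 259 − 259/1.06 = 14.6604
cells = 0.84·36.8600·14.6604

453.9205 billion cells


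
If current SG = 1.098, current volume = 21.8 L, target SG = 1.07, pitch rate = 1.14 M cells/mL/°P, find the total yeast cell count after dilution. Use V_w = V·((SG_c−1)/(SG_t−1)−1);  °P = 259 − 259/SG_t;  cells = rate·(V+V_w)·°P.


V_w = 21.8·((1.098−1)/(1.07−1)−1) = 8.7200
V_final = 21.8 + 8.7200 = 30.5200
°P = 259 − 259/1.07 = 16.9439
cells = 1.14·30.5200·16.9439

589.5266 billion cells


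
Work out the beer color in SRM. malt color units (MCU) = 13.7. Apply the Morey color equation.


SRM = 1.4922 · MCU^0.6859
SRM = 1.4922 · 13.7^0.6859

8.9847 SRM


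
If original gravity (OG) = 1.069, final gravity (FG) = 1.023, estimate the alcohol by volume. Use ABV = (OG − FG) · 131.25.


ABV = (1.069 − 1.023) · 131.25

6.0375 % ABV


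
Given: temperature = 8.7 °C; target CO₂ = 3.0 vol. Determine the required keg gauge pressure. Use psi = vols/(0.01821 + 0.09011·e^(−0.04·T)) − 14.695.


psi = 3.0/(0.01821 + 0.09011·e^(−0.04·8.7)) − 14.695

21.9634 psi


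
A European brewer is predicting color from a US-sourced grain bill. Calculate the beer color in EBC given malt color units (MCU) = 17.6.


SRM = 1.4922·MCU^0.6859;  EBC = SRM·1.97
SRM = 1.4922·17.6^0.6859 = 10.6690
EBC = 10.6690·1.97

21.0180 EBC


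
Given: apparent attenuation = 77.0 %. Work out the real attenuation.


RA = AA · 0.8192
RA = 77.0 · 0.8192

63.0784 %


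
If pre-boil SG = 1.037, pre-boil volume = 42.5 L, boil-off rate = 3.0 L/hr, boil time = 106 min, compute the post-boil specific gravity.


V_post = V_pre − rate·(t/60);  SG_post = 1 + (SG_pre−1)·V_pre/V_post
V_post = 42.5 − 3.0·(106/60) = 37.2000
SG_post = 1 + (1.037 − 1)·42.5/37.2000

1.0423


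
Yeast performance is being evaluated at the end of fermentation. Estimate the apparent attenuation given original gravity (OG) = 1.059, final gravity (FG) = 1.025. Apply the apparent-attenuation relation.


AA = (OG − FG)/(OG − 1) · 100
AA = (1.059 − 1.025)/(1.059 − 1) · 100

57.6271 %


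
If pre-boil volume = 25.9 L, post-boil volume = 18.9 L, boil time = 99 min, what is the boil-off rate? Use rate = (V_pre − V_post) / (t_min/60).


rate = (25.9 − 18.9) / (99/60)

4.2424 L/hr


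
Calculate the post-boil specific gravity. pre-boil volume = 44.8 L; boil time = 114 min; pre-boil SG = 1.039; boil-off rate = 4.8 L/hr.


V_post = V_pre − rate·(t/60);  SG_post = 1 + (SG_pre−1)·V_pre/V_post
V_post = 44.8 − 4.8·(114/60) = 35.6800
SG_post = 1 + (1.039 − 1)·44.8/35.6800

1.0490


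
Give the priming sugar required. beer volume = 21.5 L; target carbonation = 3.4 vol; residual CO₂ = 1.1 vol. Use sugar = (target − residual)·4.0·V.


sugar = (3.4 − 1.1)·4.0·21.5

197.8000 g


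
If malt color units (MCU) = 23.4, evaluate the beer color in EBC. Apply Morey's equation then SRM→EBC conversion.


SRM = 1.4922·MCU^0.6859;  EBC = SRM·1.97
SRM = 1.4922·23.4^0.6859 = 12.9710
EBC = 12.9710·1.97

25.5528 EBC


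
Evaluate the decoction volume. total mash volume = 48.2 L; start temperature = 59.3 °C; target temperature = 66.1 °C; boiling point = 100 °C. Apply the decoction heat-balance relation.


V_dec = V_total·(T_target − T_start)/(T_boil − T_start)
V_dec = 48.2·(66.1 − 59.3)/(100 − 59.3)

8.0531 L


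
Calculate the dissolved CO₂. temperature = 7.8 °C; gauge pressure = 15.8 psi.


vols = (P + 14.695)·(0.01821 + 0.09011·e^(−0.04·T))
vols = (15.8 + 14.695)·(0.01821 + 0.09011·e^(−0.04·7.8))

2.5667 volumes


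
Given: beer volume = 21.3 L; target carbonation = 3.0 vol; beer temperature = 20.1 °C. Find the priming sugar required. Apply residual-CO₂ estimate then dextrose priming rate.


residual = 14.695·(0.01821 + 0.09011·e^(−0.04·T));  sugar = (target − residual)·4.0·V
residual = 14.695·(0.01821 + 0.09011·e^(−0.04·20.1)) = 0.8602
sugar = (3.0 − 0.8602)·4.0·21.3

182.3104 g


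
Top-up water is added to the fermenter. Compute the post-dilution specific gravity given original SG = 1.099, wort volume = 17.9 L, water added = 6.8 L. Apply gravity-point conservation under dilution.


SG_new = 1 + (SG_old − 1)·V_old/(V_old + V_water)
pts = (1.099 − 1)·1000·17.9/(17.9 + 6.8) = 71.7449
SG_new = 1 + 71.7449/1000

1.0717


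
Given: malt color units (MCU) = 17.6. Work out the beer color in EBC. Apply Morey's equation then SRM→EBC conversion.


SRM = 1.4922·MCU^0.6859;  EBC = SRM·1.97
SRM = 1.4922·17.6^0.6859 = 10.6690
EBC = 10.6690·1.97

21.0180 EBC


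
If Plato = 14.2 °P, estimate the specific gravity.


SG = 259/(259 − P)
SG = 259/(259 − 14.2)

1.0580


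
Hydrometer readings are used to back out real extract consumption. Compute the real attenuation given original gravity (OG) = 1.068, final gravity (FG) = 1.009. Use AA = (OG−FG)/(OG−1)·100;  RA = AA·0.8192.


AA = (1.068 − 1.009)/(1.068 − 1)·100 = 86.7647
RA = 86.7647·0.8192

71.0776 %


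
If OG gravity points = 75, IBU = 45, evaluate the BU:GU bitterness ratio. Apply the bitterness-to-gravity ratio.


BU:GU = IBU / OG_points
BU:GU = 45 / 75

0.6000


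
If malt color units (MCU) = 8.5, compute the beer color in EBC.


SRM = 1.4922·MCU^0.6859;  EBC = SRM·1.97
SRM = 1.4922·8.5^0.6859 = 6.4761
EBC = 6.4761·1.97

12.7580 EBC


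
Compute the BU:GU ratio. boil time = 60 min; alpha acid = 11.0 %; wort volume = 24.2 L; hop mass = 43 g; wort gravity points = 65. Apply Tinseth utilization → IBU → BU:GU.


U = 1.65·0.000125^(GP/1000)·(1−e^(−0.04t))/4.15;  IBU = (α/100)·m·U·1000/V;  BU:GU = IBU/GP
U = 1.65·0.000125^(65/1000)·(1−e^(−0.04·60))/4.15 = 0.2016
IBU = (11.0/100)·43·0.2016·1000/24.2 = 39.3985
BU:GU = 39.3985/65

0.6061


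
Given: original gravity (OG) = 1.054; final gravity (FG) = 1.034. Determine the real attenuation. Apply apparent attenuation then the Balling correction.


AA = (OG−FG)/(OG−1)·100;  RA = AA·0.8192
AA = (1.054 − 1.034)/(1.054 − 1)·100 = 37.0370
RA = 37.0370·0.8192

30.3407 %


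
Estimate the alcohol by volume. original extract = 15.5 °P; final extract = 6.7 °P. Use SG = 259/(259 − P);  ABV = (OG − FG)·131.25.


OG = 259/(259 − 15.5) = 1.0637
FG = 259/(259 − 6.7) = 1.0266
ABV = (1.0637 − 1.0266)·131.25

4.8693 % ABV


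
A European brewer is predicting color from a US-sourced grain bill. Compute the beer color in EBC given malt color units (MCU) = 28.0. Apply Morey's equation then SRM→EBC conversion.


SRM = 1.4922·MCU^0.6859;  EBC = SRM·1.97
SRM = 1.4922·28.0^0.6859 = 14.6701
EBC = 14.6701·1.97

28.9001 EBC


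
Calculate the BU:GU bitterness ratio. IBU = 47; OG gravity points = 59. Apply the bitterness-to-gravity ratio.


BU:GU = IBU / OG_points
BU:GU = 47 / 59

0.7966


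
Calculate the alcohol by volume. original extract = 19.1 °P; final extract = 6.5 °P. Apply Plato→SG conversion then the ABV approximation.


SG = 259/(259 − P);  ABV = (OG − FG)·131.25
OG = 259/(259 − 19.1) = 1.0796
FG = 259/(259 − 6.5) = 1.0257
ABV = (1.0796 − 1.0257)·131.25

7.0710 % ABV


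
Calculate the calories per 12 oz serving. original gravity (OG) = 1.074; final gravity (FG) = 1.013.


ABW = (OG−FG)·131.25·0.79/FG;  °P = 259 − 259/SG (for OG→OE and FG→AE);  RE = 0.1808·OE + 0.8192·AE;  Cal = (6.9·ABW + 4·(RE−0.1))·FG·3.55
ABW = (1.074 − 1.013)·131.25·0.79/1.013 = 6.2438
OE = 259 − 259/1.074 = 17.8454 °P
AE = 259 − 259/1.013 = 3.3238 °P
RE = 0.1808·17.8454 + 0.8192·3.3238 = 5.9493 °P
Cal = (6.9·6.2438 + 4·(5.9493−0.1))·1.013·3.55

239.0692 kcal


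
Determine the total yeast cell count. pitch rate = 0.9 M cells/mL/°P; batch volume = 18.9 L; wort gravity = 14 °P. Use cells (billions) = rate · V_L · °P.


cells = 0.9 · 18.9 · 14

238.1400 billion cells


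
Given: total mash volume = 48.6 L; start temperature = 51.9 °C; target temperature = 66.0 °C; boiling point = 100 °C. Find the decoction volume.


V_dec = V_total·(T_target − T_start)/(T_boil − T_start)
V_dec = 48.6·(66.0 − 51.9)/(100 − 51.9)

14.2466 L


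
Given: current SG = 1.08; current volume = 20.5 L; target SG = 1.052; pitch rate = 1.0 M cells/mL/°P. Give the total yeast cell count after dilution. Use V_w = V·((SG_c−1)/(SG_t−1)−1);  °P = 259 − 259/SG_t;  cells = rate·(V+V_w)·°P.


V_w = 20.5·((1.08−1)/(1.052−1)−1) = 11.0385
V_final = 20.5 + 11.0385 = 31.5385
°P = 259 − 259/1.052 = 12.8023
cells = 1.0·31.5385·12.8023

403.7643 billion cells


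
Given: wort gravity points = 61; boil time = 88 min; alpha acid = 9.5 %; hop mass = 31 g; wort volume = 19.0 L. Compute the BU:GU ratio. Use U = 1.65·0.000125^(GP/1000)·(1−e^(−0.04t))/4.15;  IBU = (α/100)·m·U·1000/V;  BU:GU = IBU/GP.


U = 1.65·0.000125^(61/1000)·(1−e^(−0.04·88))/4.15 = 0.2230
IBU = (9.5/100)·31·0.2230·1000/19.0 = 34.5645
BU:GU = 34.5645/61

0.5666


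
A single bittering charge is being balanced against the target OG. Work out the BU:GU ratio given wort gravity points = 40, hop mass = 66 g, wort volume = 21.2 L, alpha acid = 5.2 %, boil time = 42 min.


U = 1.65·0.000125^(GP/1000)·(1−e^(−0.04t))/4.15;  IBU = (α/100)·m·U·1000/V;  BU:GU = IBU/GP
U = 1.65·0.000125^(40/1000)·(1−e^(−0.04·42))/4.15 = 0.2258
IBU = (5.2/100)·66·0.2258·1000/21.2 = 36.5551
BU:GU = 36.5551/40

0.9139


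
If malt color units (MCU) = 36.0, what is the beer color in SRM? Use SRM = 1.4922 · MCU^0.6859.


SRM = 1.4922 · 36.0^0.6859

17.4299 SRM


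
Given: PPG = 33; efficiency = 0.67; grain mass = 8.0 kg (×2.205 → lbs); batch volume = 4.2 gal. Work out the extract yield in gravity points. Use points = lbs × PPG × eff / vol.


lbs = 8.0 × 2.205 = 17.6400
points = 17.6400 × 33 × 0.67 / 4.2

92.8620 points


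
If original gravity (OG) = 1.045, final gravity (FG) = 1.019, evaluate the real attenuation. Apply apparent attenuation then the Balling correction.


AA = (OG−FG)/(OG−1)·100;  RA = AA·0.8192
AA = (1.045 − 1.019)/(1.045 − 1)·100 = 57.7778
RA = 57.7778·0.8192

47.3316 %


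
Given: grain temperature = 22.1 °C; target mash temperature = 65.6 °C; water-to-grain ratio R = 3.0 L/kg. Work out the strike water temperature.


T_strike = (0.41/R)·(T_mash − T_grain) + T_mash
T_strike = (0.41/3.0)·(65.6 − 22.1) + 65.6

71.5450 °C


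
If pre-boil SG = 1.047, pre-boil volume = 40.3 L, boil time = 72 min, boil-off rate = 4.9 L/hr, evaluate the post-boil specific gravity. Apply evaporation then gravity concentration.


V_post = V_pre − rate·(t/60);  SG_post = 1 + (SG_pre−1)·V_pre/V_post
V_post = 40.3 − 4.9·(72/60) = 34.4200
SG_post = 1 + (1.047 − 1)·40.3/34.4200

1.0550


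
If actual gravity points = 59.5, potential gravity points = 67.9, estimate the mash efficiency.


efficiency = actual / potential × 100
efficiency = 59.5 / 67.9 × 100

87.6289 %


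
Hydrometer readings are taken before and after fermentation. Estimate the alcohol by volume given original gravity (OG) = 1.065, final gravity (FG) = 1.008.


ABV = (OG − FG) · 131.25
ABV = (1.065 − 1.008) · 131.25

7.4812 % ABV


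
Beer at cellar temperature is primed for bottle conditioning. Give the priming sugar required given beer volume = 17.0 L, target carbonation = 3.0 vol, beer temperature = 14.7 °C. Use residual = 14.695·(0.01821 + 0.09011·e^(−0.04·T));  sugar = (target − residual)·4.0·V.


residual = 14.695·(0.01821 + 0.09011·e^(−0.04·14.7)) = 1.0031
sugar = (3.0 − 1.0031)·4.0·17.0

135.7901 g


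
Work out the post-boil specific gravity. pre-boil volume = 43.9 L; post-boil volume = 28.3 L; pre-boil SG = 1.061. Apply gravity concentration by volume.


SG_post = 1 + (SG_pre − 1)·V_pre/V_post
pts_pre = (1.061 − 1)·1000 = 61.0000
pts_post = 61.0000·43.9/28.3 = 94.6254
SG_post = 1 + 94.6254/1000

1.0946


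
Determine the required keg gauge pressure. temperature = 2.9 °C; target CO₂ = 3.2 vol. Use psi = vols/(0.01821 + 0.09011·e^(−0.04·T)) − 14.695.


psi = 3.2/(0.01821 + 0.09011·e^(−0.04·2.9)) − 14.695

17.8086 psi


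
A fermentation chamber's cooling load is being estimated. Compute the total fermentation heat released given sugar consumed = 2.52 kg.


Q = m_sugar · 590 kJ/kg
Q = 2.52 · 590

1486.8000 kJ


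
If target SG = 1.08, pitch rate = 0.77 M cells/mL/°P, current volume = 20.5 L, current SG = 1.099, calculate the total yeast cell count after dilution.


V_w = V·((SG_c−1)/(SG_t−1)−1);  °P = 259 − 259/SG_t;  cells = rate·(V+V_w)·°P
V_w = 20.5·((1.099−1)/(1.08−1)−1) = 4.8687
V_final = 20.5 + 4.8687 = 25.3687
°P = 259 − 259/1.08 = 19.1852
cells = 0.77·25.3687·19.1852

374.7622 billion cells


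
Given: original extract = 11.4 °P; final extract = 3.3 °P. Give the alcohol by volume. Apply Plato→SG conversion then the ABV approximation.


SG = 259/(259 − P);  ABV = (OG − FG)·131.25
OG = 259/(259 − 11.4) = 1.0460
FG = 259/(259 − 3.3) = 1.0129
ABV = (1.0460 − 1.0129)·131.25

4.3491 % ABV


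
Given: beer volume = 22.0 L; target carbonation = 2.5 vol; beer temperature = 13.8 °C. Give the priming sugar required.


residual = 14.695·(0.01821 + 0.09011·e^(−0.04·T));  sugar = (target − residual)·4.0·V
residual = 14.695·(0.01821 + 0.09011·e^(−0.04·13.8)) = 1.0300
sugar = (2.5 − 1.0300)·4.0·22.0

129.3559 g


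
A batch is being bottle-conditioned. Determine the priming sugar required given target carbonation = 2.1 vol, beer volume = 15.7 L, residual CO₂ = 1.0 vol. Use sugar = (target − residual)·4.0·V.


sugar = (2.1 − 1.0)·4.0·15.7

69.0800 g


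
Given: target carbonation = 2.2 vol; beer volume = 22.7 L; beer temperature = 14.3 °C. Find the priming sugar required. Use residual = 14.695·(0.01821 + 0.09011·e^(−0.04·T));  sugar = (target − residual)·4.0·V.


residual = 14.695·(0.01821 + 0.09011·e^(−0.04·14.3)) = 1.0149
sugar = (2.2 − 1.0149)·4.0·22.7

107.6026 g


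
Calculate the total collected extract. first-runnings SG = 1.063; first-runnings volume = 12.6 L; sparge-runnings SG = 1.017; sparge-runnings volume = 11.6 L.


total = Σ (SG_i − 1)·1000·V_i
first = (1.063 − 1)·1000·12.6 = 793.8000
sparge = (1.017 − 1)·1000·11.6 = 197.2000
total = 793.8000 + 197.2000

991.0000 gravity·L


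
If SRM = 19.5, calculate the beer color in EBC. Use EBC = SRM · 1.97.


EBC = 19.5 · 1.97

38.4150 EBC


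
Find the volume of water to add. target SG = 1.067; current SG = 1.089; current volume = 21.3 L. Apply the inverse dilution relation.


V_water = V·((SG_curr − 1)/(SG_target − 1) − 1)
V_water = 21.3·((1.089 − 1)/(1.067 − 1) − 1)

6.9940 L


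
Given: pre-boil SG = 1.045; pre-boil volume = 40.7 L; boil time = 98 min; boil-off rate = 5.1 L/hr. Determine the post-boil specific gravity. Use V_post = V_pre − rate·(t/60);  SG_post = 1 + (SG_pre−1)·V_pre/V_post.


V_post = 40.7 − 5.1·(98/60) = 32.3700
SG_post = 1 + (1.045 − 1)·40.7/32.3700

1.0566


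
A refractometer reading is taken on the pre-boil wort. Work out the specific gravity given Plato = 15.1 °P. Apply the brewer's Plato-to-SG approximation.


SG = 259/(259 − P)
SG = 259/(259 − 15.1)

1.0619


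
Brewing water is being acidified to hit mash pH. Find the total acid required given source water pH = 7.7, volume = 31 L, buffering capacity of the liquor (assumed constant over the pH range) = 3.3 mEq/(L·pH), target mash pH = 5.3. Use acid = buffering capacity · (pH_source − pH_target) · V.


acid = 3.3 · (7.7 − 5.3) · 31

245.5200 mEq


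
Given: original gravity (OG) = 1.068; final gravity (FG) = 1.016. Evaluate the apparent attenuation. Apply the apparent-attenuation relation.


AA = (OG − FG)/(OG − 1) · 100
AA = (1.068 − 1.016)/(1.068 − 1) · 100

76.4706 %


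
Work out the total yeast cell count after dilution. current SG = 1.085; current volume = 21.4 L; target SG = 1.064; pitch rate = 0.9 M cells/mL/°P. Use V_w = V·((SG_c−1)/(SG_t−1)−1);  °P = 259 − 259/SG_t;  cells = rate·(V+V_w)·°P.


V_w = 21.4·((1.085−1)/(1.064−1)−1) = 7.0219
V_final = 21.4 + 7.0219 = 28.4219
°P = 259 − 259/1.064 = 15.5789
cells = 0.9·28.4219·15.5789

398.5046 billion cells


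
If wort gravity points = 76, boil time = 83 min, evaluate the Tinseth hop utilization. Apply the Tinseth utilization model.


U = 1.65·0.000125^(GP/1000) · (1 − e^(−0.04·t))/4.15
bigness = 1.65·0.000125^(76/1000) = 0.8334
boil_factor = (1 − e^(−0.04·83))/4.15 = 0.2323
U = 0.8334 · 0.2323

0.1936


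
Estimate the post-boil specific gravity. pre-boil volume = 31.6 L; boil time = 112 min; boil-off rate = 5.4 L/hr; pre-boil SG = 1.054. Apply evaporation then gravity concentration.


V_post = V_pre − rate·(t/60);  SG_post = 1 + (SG_pre−1)·V_pre/V_post
V_post = 31.6 − 5.4·(112/60) = 21.5200
SG_post = 1 + (1.054 − 1)·31.6/21.5200

1.0793


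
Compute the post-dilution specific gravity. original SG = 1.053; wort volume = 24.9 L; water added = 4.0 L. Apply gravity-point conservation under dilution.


SG_new = 1 + (SG_old − 1)·V_old/(V_old + V_water)
pts = (1.053 − 1)·1000·24.9/(24.9 + 4.0) = 45.6644
SG_new = 1 + 45.6644/1000

1.0457


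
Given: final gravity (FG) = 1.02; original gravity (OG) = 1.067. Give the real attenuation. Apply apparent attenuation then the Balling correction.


AA = (OG−FG)/(OG−1)·100;  RA = AA·0.8192
AA = (1.067 − 1.02)/(1.067 − 1)·100 = 70.1493
RA = 70.1493·0.8192

57.4663 %


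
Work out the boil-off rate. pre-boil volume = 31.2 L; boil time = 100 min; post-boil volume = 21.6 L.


rate = (V_pre − V_post) / (t_min/60)
rate = (31.2 − 21.6) / (100/60)

5.7600 L/hr


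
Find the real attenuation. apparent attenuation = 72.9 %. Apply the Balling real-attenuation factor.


RA = AA · 0.8192
RA = 72.9 · 0.8192

59.7197 %


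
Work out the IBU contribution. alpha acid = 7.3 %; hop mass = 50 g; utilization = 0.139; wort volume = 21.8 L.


IBU = (α/100)·mass·U·1000 / V
IBU = (7.3/100)·50·0.139·1000 / 21.8

23.2729 IBU


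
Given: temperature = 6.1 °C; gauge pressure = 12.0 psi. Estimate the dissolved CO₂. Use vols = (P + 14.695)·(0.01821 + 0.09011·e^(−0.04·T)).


vols = (12.0 + 14.695)·(0.01821 + 0.09011·e^(−0.04·6.1))

2.3708 volumes


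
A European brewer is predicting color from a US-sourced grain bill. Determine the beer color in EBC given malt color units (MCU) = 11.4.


SRM = 1.4922·MCU^0.6859;  EBC = SRM·1.97
SRM = 1.4922·11.4^0.6859 = 7.9206
EBC = 7.9206·1.97

15.6036 EBC


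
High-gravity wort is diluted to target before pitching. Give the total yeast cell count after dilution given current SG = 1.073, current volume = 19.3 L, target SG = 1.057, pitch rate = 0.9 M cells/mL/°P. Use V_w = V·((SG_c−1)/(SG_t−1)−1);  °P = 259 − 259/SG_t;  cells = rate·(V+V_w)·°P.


V_w = 19.3·((1.073−1)/(1.057−1)−1) = 5.4175
V_final = 19.3 + 5.4175 = 24.7175
°P = 259 − 259/1.057 = 13.9669
cells = 0.9·24.7175·13.9669

310.7044 billion cells


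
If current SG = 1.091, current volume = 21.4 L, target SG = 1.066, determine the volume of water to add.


V_water = V·((SG_curr − 1)/(SG_target − 1) − 1)
V_water = 21.4·((1.091 − 1)/(1.066 − 1) − 1)

8.1061 L


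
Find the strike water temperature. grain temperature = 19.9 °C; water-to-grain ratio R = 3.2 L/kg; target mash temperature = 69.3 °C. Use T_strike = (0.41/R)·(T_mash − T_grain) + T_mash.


T_strike = (0.41/3.2)·(69.3 − 19.9) + 69.3

75.6294 °C


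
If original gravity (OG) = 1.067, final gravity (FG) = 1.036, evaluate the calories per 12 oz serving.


ABW = (OG−FG)·131.25·0.79/FG;  °P = 259 − 259/SG (for OG→OE and FG→AE);  RE = 0.1808·OE + 0.8192·AE;  Cal = (6.9·ABW + 4·(RE−0.1))·FG·3.55
ABW = (1.067 − 1.036)·131.25·0.79/1.036 = 3.1026
OE = 259 − 259/1.067 = 16.2634 °P
AE = 259 − 259/1.036 = 9.0000 °P
RE = 0.1808·16.2634 + 0.8192·9.0000 = 10.3132 °P
Cal = (6.9·3.1026 + 4·(10.3132−0.1))·1.036·3.55

228.9832 kcal


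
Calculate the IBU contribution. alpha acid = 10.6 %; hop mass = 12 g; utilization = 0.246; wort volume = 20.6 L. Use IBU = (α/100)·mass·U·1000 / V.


IBU = (10.6/100)·12·0.246·1000 / 20.6

15.1899 IBU


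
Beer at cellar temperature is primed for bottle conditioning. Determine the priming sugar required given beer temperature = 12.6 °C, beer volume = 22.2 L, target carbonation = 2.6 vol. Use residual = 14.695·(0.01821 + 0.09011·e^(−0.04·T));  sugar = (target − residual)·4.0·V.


residual = 14.695·(0.01821 + 0.09011·e^(−0.04·12.6)) = 1.0675
sugar = (2.6 − 1.0675)·4.0·22.2

136.0827 g


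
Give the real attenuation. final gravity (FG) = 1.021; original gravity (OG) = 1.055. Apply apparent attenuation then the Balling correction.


AA = (OG−FG)/(OG−1)·100;  RA = AA·0.8192
AA = (1.055 − 1.021)/(1.055 − 1)·100 = 61.8182
RA = 61.8182·0.8192

50.6415 %


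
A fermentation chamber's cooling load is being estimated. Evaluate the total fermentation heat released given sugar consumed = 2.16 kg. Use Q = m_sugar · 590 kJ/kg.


Q = 2.16 · 590

1274.4000 kJ


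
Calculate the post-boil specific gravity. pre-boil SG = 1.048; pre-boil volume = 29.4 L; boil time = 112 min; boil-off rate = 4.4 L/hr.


V_post = V_pre − rate·(t/60);  SG_post = 1 + (SG_pre−1)·V_pre/V_post
V_post = 29.4 − 4.4·(112/60) = 21.1867
SG_post = 1 + (1.048 − 1)·29.4/21.1867

1.0666


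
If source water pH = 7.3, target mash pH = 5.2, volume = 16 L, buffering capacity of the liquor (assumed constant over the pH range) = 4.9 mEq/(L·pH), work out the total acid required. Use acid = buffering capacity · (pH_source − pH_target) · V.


acid = 4.9 · (7.3 − 5.2) · 16

164.6400 mEq


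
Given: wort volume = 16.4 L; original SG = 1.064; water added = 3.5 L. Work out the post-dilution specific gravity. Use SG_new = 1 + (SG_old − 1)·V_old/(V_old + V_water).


pts = (1.064 − 1)·1000·16.4/(16.4 + 3.5) = 52.7437
SG_new = 1 + 52.7437/1000

1.0527


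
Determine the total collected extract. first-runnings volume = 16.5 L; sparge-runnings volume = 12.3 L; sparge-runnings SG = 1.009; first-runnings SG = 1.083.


total = Σ (SG_i − 1)·1000·V_i
first = (1.083 − 1)·1000·16.5 = 1369.5000
sparge = (1.009 − 1)·1000·12.3 = 110.7000
total = 1369.5000 + 110.7000

1480.2000 gravity·L


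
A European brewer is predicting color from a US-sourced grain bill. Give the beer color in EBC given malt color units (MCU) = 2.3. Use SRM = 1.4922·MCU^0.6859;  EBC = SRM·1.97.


SRM = 1.4922·2.3^0.6859 = 2.6420
EBC = 2.6420·1.97

5.2048 EBC


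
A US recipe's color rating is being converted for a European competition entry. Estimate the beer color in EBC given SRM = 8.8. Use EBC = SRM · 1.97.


EBC = 8.8 · 1.97

17.3360 EBC


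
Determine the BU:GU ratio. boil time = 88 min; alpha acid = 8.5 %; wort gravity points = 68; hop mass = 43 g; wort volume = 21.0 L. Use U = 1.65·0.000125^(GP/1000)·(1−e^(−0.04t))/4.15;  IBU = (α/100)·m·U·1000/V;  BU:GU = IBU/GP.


U = 1.65·0.000125^(68/1000)·(1−e^(−0.04·88))/4.15 = 0.2094
IBU = (8.5/100)·43·0.2094·1000/21.0 = 36.4456
BU:GU = 36.4456/68

0.5360


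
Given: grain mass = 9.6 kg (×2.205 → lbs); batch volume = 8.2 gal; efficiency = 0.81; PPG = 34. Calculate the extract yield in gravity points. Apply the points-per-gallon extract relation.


points = lbs × PPG × eff / vol
lbs = 9.6 × 2.205 = 21.1680
points = 21.1680 × 34 × 0.81 / 8.2

71.0935 points


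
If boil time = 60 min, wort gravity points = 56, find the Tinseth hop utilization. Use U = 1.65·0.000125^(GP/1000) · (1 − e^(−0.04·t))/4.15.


bigness = 1.65·0.000125^(56/1000) = 0.9975
boil_factor = (1 − e^(−0.04·60))/4.15 = 0.2191
U = 0.9975 · 0.2191

0.2186


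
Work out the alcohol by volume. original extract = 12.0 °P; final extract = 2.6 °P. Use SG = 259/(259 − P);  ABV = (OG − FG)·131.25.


OG = 259/(259 − 12.0) = 1.0486
FG = 259/(259 − 2.6) = 1.0101
ABV = (1.0486 − 1.0101)·131.25

5.0456 % ABV


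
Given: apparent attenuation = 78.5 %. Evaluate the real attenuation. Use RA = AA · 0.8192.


RA = 78.5 · 0.8192

64.3072 %


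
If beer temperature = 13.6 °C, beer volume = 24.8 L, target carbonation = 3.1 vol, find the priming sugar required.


residual = 14.695·(0.01821 + 0.09011·e^(−0.04·T));  sugar = (target − residual)·4.0·V
residual = 14.695·(0.01821 + 0.09011·e^(−0.04·13.6)) = 1.0362
sugar = (3.1 − 1.0362)·4.0·24.8

204.7318 g


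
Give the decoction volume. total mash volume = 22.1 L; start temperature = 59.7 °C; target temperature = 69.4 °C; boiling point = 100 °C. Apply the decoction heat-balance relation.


V_dec = V_total·(T_target − T_start)/(T_boil − T_start)
V_dec = 22.1·(69.4 − 59.7)/(100 − 59.7)

5.3194 L
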